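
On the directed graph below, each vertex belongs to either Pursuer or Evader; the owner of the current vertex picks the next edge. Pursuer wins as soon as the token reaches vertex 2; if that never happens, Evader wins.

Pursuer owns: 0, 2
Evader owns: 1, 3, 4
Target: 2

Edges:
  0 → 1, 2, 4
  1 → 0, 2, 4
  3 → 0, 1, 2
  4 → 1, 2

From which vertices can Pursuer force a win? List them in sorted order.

0, 2

A0 = {2}
A1: add {0} — 0 (Pursuer) has 0→2.
A2 = A1; e.g. 1 (Evader) can still go to 4. Fixed point.
Pursuer's winning region = {0, 2}.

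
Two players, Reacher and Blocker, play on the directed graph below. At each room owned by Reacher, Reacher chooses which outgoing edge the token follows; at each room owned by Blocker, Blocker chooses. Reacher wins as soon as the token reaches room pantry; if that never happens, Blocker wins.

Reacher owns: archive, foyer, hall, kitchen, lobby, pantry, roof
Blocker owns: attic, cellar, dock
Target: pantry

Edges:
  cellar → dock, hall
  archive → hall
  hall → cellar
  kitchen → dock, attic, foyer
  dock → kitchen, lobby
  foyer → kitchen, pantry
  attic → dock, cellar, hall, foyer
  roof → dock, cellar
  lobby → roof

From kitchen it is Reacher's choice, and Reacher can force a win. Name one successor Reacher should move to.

A0 = {pantry}
A1: add {foyer} — foyer (Reacher) has foyer→pantry.
A2: add {kitchen} — kitchen (Reacher) has kitchen→foyer.
A3 = A2; e.g. roof (Reacher) has no edge into A2. Fixed point.
From kitchen, successor foyer is in the attractor (rank 1); the other successors attic, dock are not.

foyer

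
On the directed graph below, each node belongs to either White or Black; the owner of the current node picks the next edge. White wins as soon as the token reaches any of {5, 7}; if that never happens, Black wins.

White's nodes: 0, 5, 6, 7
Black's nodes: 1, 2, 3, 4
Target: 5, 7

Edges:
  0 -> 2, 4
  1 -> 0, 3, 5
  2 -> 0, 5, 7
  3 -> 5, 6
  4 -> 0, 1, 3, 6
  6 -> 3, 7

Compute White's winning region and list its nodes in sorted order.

3, 5, 6, 7

A0 = {5, 7}
A1: add {6} — 6 (White) has 6→7.
A2: add {3} — 3 (Black): all of {5, 6} already in.
A3 = A2; e.g. 0 (White) has no edge into A2. Fixed point.
White's winning region = {3, 5, 6, 7}.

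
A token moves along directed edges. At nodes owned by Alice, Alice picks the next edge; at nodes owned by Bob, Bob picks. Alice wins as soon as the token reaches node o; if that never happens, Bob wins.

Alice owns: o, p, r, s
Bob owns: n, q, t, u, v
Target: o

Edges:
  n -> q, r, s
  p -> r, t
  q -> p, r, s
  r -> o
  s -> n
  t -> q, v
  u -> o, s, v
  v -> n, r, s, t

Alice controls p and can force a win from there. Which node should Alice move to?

A0 = {o}
A1: add {r} — r (Alice) has r→o.
A2: add {p} — p (Alice) has p→r.
A3 = A2; e.g. n (Bob) can still go to q. Fixed point.
From p, successor r is in the attractor (rank 1); the other successor t is not.

r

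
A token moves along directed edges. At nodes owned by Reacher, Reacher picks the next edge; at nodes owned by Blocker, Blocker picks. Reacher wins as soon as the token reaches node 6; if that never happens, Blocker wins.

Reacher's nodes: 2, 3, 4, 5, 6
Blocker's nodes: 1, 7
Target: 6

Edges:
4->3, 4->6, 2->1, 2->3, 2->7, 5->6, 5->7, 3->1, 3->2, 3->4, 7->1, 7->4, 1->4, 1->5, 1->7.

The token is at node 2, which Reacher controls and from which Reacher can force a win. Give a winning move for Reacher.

3

A0 = {6}
A1: add {4, 5} — 4 (Reacher) has 4→6; 5 (Reacher) has 5→6.
A2: add {3} — 3 (Reacher) has 3→4.
A3: add {2} — 2 (Reacher) has 2→3.
A4 = A3; e.g. 1 (Blocker) can still go to 7. Fixed point.
From 2, successor 3 is in the attractor (rank 2); the other successors 1, 7 are not.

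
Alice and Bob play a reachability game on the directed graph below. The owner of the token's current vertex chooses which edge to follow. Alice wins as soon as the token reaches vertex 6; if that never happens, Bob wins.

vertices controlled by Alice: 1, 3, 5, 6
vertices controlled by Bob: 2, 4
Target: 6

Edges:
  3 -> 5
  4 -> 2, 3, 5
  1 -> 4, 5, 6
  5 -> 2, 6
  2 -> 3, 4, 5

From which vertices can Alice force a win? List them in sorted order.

A0 = {6}
A1: add {1, 5} — 1 (Alice) has 1→6; 5 (Alice) has 5→6.
A2: add {3} — 3 (Alice) has 3→5.
A3 = A2; e.g. 2 (Bob) can still go to 4. Fixed point.
Alice's winning region = {1, 3, 5, 6}.

1, 3, 5, 6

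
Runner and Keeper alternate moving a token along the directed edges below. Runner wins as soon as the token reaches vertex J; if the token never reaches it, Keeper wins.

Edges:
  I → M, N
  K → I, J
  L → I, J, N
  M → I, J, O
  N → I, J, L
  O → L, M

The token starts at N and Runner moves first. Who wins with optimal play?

Track states (vertex, player-to-move).
A0 = {(J,Runner), (J,Keeper)}
A1: add {(K,Runner), (L,Runner), (M,Runner), (N,Runner)}.
(N,Runner) ∈ A1 ⇒ Runner forces the target.

Runner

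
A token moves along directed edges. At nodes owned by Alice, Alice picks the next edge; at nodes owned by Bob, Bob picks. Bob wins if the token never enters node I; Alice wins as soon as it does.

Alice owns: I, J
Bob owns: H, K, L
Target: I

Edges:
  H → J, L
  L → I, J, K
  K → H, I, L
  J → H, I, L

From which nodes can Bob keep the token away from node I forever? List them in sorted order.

H, K, L

A0 = {I}
A1: add {J} — J (Alice) has J→I.
A2 = A1; e.g. H (Bob) can still go to L. Fixed point.
Alice's attractor = {I, J}; Bob avoids the target exactly from the complement.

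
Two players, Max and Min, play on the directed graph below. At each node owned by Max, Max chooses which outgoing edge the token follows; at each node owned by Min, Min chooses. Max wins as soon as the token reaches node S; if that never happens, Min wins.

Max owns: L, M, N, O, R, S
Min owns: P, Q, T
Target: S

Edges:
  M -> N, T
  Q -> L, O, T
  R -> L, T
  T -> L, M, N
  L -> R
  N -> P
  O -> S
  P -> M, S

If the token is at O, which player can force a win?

A0 = {S}
A1: add {O} — O (Max) has O→S.
A2 = A1; e.g. L (Max) has no edge into A1. Fixed point.
O ∈ A1, so Max can force the target.

Max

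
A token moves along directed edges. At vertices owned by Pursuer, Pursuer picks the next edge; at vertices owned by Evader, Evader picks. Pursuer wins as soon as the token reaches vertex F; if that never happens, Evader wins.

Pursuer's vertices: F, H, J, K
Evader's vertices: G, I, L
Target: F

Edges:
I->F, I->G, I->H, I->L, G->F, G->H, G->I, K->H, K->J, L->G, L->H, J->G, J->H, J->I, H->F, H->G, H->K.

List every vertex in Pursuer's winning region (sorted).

A0 = {F}
A1: add {H} — H (Pursuer) has H→F.
A2: add {J, K} — J (Pursuer) has J→H; K (Pursuer) has K→H.
A3 = A2; e.g. G (Evader) can still go to I. Fixed point.
Pursuer's winning region = {F, H, J, K}.

F, H, J, K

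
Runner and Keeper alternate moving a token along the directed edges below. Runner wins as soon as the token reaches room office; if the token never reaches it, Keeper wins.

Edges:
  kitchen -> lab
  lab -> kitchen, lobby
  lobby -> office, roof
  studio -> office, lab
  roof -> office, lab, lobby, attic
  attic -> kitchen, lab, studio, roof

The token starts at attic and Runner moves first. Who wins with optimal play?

Track states (vertex, player-to-move).
A0 = {(office,Runner), (office,Keeper)}
A1: add {(lobby,Runner), (studio,Runner), (roof,Runner)}.
A2: add {(lobby,Keeper)}.
A3: add {(lab,Runner)}.
A4: add {(kitchen,Keeper), (studio,Keeper)}.
A5: add {(attic,Runner)}.
(attic,Runner) ∈ A5 ⇒ Runner forces the target.

Runner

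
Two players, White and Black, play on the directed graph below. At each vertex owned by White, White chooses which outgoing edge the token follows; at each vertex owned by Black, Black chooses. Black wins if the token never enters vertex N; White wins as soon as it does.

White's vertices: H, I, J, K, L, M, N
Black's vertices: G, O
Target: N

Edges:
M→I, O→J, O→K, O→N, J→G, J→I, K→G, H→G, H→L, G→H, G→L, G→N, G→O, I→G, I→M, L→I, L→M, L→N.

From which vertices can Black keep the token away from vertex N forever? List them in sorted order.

G, I, J, K, M, O

A0 = {N}
A1: add {L} — L (White) has L→N.
A2: add {H} — H (White) has H→L.
A3 = A2; e.g. G (Black) can still go to O. Fixed point.
White's attractor = {H, L, N}; Black avoids the target exactly from the complement.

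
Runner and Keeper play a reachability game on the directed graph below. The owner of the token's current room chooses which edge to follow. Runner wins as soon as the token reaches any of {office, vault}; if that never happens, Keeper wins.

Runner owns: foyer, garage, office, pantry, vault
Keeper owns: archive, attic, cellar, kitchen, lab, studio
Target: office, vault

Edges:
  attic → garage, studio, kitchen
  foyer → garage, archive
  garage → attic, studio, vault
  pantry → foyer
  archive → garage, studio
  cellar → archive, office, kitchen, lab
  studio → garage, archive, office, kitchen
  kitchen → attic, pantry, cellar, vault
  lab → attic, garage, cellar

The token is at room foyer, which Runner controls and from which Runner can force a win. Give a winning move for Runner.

A0 = {office, vault}
A1: add {garage} — garage (Runner) has garage→vault.
A2: add {foyer} — foyer (Runner) has foyer→garage.
A3: add {pantry} — pantry (Runner) has pantry→foyer.
A4 = A3; e.g. attic (Keeper) can still go to studio. Fixed point.
From foyer, successor garage is in the attractor (rank 1); the other successor archive is not.

garage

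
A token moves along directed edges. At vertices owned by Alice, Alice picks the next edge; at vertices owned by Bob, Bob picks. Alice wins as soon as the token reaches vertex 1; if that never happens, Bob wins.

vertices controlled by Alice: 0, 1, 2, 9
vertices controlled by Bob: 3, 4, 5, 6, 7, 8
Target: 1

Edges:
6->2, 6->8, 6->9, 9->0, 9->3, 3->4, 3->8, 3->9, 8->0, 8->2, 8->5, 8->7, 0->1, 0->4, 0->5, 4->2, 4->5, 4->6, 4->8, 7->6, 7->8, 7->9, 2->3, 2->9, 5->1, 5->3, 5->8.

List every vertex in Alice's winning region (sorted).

0, 1, 2, 9

A0 = {1}
A1: add {0} — 0 (Alice) has 0→1.
A2: add {9} — 9 (Alice) has 9→0.
A3: add {2} — 2 (Alice) has 2→9.
A4 = A3; e.g. 3 (Bob) can still go to 4. Fixed point.
Alice's winning region = {0, 1, 2, 9}.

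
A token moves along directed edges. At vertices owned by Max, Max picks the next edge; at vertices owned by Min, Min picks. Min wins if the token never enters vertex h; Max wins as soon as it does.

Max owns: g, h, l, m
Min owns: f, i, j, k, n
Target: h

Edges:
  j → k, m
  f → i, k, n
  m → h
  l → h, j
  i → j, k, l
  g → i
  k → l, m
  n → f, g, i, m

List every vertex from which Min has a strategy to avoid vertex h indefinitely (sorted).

A0 = {h}
A1: add {l, m} — l (Max) has l→h; m (Max) has m→h.
A2: add {k} — k (Min): all of {l, m} already in.
A3: add {j} — j (Min): all of {k, m} already in.
A4: add {i} — i (Min): all of {j, k, l} already in.
A5: add {g} — g (Max) has g→i.
A6 = A5; e.g. f (Min) can still go to n. Fixed point.
Max's attractor = {g, h, i, j, k, l, m}; Min avoids the target exactly from the complement.

f, n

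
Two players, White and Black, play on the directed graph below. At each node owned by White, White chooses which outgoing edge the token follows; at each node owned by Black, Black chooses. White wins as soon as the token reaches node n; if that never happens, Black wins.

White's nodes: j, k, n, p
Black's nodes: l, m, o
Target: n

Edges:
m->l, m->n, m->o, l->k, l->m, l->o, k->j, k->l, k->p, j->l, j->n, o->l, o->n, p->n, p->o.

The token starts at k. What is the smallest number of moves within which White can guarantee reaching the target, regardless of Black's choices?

A0 = {n}
A1: add {j, p} — j (White) has j→n; p (White) has p→n.
A2: add {k} — k (White) has k→j.
A3 = A2; e.g. l (Black) can still go to m. Fixed point.
k enters the attractor at level 2, so White can force the target in 2 moves from there.

2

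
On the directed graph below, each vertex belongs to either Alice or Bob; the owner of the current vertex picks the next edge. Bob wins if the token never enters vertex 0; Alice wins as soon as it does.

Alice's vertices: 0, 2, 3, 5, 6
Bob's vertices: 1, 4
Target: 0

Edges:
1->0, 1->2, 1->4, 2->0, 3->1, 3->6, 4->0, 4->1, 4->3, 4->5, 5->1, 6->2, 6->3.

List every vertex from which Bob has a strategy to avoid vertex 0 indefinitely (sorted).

1, 4, 5

A0 = {0}
A1: add {2} — 2 (Alice) has 2→0.
A2: add {6} — 6 (Alice) has 6→2.
A3: add {3} — 3 (Alice) has 3→6.
A4 = A3; e.g. 1 (Bob) can still go to 4. Fixed point.
Alice's attractor = {0, 2, 3, 6}; Bob avoids the target exactly from the complement.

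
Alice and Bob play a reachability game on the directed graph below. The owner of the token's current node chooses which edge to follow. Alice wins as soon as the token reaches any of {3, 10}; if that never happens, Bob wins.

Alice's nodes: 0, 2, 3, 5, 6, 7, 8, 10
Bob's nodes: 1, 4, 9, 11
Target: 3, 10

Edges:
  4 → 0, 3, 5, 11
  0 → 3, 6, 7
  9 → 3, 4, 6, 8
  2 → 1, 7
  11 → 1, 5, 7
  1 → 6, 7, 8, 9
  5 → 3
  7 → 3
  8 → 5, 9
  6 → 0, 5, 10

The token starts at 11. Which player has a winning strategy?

Bob

A0 = {3, 10}
A1: add {0, 5, 6, 7} — 0 (Alice) has 0→3; 5 (Alice) has 5→3; 6 (Alice) has 6→10; 7 (Alice) has 7→3.
A2: add {2, 8} — 2 (Alice) has 2→7; 8 (Alice) has 8→5.
A3 = A2; e.g. 1 (Bob) can still go to 9. Fixed point.
11 never enters the attractor, so Bob can avoid the target forever.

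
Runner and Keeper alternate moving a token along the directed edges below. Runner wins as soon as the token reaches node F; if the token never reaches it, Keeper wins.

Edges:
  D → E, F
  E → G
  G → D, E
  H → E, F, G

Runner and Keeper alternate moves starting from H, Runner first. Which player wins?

Runner

Track states (vertex, player-to-move).
A0 = {(F,Runner), (F,Keeper)}
A1: add {(D,Runner), (H,Runner)}.
(H,Runner) ∈ A1 ⇒ Runner forces the target.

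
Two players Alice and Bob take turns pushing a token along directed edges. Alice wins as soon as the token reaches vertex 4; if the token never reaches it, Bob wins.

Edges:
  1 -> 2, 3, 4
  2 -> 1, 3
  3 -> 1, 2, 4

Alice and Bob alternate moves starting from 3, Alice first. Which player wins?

Alice

Track states (vertex, player-to-move).
A0 = {(4,Alice), (4,Bob)}
A1: add {(1,Alice), (3,Alice)}.
(3,Alice) ∈ A1 ⇒ Alice forces the target.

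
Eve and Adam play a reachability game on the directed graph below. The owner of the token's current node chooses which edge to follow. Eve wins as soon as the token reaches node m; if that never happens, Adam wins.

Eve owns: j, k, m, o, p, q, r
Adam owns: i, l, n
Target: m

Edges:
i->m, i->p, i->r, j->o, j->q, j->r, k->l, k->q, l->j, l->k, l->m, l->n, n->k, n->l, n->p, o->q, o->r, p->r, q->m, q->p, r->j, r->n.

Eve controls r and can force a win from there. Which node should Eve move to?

A0 = {m}
A1: add {q} — q (Eve) has q→m.
A2: add {j, k, o} — j (Eve) has j→q; k (Eve) has k→q; o (Eve) has o→q.
A3: add {r} — r (Eve) has r→j.
A4: add {p} — p (Eve) has p→r.
A5: add {i} — i (Adam): all of {m, p, r} already in.
A6 = A5; e.g. l (Adam) can still go to n. Fixed point.
From r, successor j is in the attractor (rank 2); the other successor n is not.

j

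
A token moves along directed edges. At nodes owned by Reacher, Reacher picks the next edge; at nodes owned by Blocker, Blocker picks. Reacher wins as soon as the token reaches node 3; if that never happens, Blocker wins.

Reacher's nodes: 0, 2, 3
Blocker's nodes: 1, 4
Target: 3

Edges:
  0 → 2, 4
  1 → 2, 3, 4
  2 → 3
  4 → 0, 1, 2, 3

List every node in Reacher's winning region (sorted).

0, 2, 3

A0 = {3}
A1: add {2} — 2 (Reacher) has 2→3.
A2: add {0} — 0 (Reacher) has 0→2.
A3 = A2; e.g. 1 (Blocker) can still go to 4. Fixed point.
Reacher's winning region = {0, 2, 3}.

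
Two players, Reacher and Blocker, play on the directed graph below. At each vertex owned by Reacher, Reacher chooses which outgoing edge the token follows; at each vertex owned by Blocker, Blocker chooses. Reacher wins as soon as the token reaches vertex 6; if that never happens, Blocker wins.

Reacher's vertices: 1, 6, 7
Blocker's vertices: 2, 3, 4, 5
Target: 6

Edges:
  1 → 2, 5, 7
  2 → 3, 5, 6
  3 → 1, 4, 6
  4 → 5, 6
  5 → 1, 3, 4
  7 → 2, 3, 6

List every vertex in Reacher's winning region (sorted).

A0 = {6}
A1: add {7} — 7 (Reacher) has 7→6.
A2: add {1} — 1 (Reacher) has 1→7.
A3 = A2; e.g. 2 (Blocker) can still go to 3. Fixed point.
Reacher's winning region = {1, 6, 7}.

1, 6, 7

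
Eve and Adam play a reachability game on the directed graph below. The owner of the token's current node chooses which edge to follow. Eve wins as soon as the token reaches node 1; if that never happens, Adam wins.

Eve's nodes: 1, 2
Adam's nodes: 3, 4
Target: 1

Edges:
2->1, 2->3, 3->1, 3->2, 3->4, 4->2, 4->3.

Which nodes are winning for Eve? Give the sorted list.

A0 = {1}
A1: add {2} — 2 (Eve) has 2→1.
A2 = A1; e.g. 3 (Adam) can still go to 4. Fixed point.
Eve's winning region = {1, 2}.

1, 2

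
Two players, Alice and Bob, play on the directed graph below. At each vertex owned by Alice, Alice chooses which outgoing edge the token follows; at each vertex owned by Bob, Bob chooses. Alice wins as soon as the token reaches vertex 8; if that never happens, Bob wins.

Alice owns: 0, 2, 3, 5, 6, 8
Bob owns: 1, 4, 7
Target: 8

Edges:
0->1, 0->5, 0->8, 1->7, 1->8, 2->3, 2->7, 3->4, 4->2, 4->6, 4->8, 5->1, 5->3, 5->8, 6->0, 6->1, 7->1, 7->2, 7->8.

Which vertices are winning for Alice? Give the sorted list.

0, 5, 6, 8

A0 = {8}
A1: add {0, 5} — 0 (Alice) has 0→8; 5 (Alice) has 5→8.
A2: add {6} — 6 (Alice) has 6→0.
A3 = A2; e.g. 1 (Bob) can still go to 7. Fixed point.
Alice's winning region = {0, 5, 6, 8}.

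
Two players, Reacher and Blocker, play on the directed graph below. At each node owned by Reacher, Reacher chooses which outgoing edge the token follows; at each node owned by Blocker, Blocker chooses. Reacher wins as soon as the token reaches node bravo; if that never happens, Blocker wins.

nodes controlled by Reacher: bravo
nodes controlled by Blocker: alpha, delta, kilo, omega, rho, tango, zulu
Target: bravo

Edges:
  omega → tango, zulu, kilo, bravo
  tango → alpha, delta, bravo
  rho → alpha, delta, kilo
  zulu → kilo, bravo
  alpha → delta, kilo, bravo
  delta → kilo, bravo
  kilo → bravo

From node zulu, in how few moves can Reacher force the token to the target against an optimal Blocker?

A0 = {bravo}
A1: add {kilo} — kilo (Blocker): all of {bravo} already in.
A2: add {delta, zulu} — zulu (Blocker): all of {kilo, bravo} already in; delta (Blocker): all of {kilo, bravo} already in.
zulu enters the attractor at level 2, so Reacher can force the target in 2 moves from there.

2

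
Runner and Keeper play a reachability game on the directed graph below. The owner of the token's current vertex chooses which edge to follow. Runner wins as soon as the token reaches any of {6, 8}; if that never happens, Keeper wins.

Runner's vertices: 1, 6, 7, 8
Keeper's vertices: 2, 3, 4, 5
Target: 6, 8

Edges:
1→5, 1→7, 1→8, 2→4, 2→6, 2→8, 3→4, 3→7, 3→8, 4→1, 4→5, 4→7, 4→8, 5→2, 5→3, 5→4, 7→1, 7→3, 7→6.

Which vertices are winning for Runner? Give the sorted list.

1, 6, 7, 8

A0 = {6, 8}
A1: add {1, 7} — 1 (Runner) has 1→8; 7 (Runner) has 7→6.
A2 = A1; e.g. 2 (Keeper) can still go to 4. Fixed point.
Runner's winning region = {1, 6, 7, 8}.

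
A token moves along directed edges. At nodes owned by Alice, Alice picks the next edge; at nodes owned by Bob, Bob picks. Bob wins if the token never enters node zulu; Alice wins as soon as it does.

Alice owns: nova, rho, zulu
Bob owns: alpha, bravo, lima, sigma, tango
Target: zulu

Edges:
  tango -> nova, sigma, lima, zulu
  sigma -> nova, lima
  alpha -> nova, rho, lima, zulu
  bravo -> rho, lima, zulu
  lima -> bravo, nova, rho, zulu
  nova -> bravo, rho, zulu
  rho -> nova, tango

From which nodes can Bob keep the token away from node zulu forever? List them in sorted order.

A0 = {zulu}
A1: add {nova} — nova (Alice) has nova→zulu.
A2: add {rho} — rho (Alice) has rho→nova.
A3 = A2; e.g. bravo (Bob) can still go to lima. Fixed point.
Alice's attractor = {nova, rho, zulu}; Bob avoids the target exactly from the complement.

alpha, bravo, lima, sigma, tango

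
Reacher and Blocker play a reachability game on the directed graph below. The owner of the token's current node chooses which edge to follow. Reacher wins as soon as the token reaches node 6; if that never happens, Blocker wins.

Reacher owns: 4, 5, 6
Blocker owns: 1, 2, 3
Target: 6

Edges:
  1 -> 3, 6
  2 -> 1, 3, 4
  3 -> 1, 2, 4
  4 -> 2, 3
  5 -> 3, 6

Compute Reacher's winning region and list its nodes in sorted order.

5, 6

A0 = {6}
A1: add {5} — 5 (Reacher) has 5→6.
A2 = A1; e.g. 1 (Blocker) can still go to 3. Fixed point.
Reacher's winning region = {5, 6}.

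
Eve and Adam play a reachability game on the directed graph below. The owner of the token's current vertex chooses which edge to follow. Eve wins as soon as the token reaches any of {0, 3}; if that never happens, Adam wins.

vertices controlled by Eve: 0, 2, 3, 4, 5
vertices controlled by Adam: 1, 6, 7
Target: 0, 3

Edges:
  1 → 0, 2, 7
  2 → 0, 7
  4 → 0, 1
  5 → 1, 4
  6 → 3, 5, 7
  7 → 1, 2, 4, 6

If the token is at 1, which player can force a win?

A0 = {0, 3}
A1: add {2, 4} — 2 (Eve) has 2→0; 4 (Eve) has 4→0.
A2: add {5} — 5 (Eve) has 5→4.
A3 = A2; e.g. 1 (Adam) can still go to 7. Fixed point.
1 never enters the attractor, so Adam can avoid the target forever.

Adam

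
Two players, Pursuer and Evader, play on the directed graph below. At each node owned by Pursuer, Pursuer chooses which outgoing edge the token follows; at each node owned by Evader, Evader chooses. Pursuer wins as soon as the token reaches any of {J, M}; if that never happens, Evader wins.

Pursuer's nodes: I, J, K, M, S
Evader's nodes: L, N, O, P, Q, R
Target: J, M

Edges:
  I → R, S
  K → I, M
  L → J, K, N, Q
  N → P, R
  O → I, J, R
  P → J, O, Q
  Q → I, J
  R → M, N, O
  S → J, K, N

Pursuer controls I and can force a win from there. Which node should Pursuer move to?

A0 = {J, M}
A1: add {K, S} — K (Pursuer) has K→M; S (Pursuer) has S→J.
A2: add {I} — I (Pursuer) has I→S.
A3: add {Q} — Q (Evader): all of {I, J} already in.
A4 = A3; e.g. L (Evader) can still go to N. Fixed point.
From I, successor S is in the attractor (rank 1); the other successor R is not.

S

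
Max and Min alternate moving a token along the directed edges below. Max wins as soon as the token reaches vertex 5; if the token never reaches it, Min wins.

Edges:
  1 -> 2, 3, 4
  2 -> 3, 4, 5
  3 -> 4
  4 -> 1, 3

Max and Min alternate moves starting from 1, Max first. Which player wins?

Track states (vertex, player-to-move).
A0 = {(5,Max), (5,Min)}
A1: add {(2,Max)}.
A2 = A1; e.g. (1,Max) stays out. (1,Max) never enters ⇒ Min avoids the target.

Min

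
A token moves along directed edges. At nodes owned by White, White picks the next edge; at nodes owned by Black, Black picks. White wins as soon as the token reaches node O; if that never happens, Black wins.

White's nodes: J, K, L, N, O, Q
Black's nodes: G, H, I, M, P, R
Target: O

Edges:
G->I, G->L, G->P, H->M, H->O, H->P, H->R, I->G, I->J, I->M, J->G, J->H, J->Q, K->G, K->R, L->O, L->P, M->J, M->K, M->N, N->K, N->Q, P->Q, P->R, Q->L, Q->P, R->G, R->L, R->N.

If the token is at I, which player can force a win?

Black

A0 = {O}
A1: add {L} — L (White) has L→O.
A2: add {Q} — Q (White) has Q→L.
A3: add {J, N} — J (White) has J→Q; N (White) has N→Q.
A4 = A3; e.g. G (Black) can still go to I. Fixed point.
I never enters the attractor, so Black can avoid the target forever.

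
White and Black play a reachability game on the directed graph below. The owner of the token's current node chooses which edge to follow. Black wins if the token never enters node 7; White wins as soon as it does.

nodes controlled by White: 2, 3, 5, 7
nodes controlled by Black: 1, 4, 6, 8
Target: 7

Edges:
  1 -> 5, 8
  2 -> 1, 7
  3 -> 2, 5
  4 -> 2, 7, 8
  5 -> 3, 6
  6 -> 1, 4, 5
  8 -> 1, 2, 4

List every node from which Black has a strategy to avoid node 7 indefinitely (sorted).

A0 = {7}
A1: add {2} — 2 (White) has 2→7.
A2: add {3} — 3 (White) has 3→2.
A3: add {5} — 5 (White) has 5→3.
A4 = A3; e.g. 1 (Black) can still go to 8. Fixed point.
White's attractor = {2, 3, 5, 7}; Black avoids the target exactly from the complement.

1, 4, 6, 8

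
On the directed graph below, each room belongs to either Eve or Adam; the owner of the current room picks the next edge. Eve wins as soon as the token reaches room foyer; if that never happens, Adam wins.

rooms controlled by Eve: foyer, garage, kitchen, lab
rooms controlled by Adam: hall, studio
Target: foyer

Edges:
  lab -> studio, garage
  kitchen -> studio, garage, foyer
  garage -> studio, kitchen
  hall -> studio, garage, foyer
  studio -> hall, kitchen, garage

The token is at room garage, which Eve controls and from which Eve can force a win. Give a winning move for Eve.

kitchen

A0 = {foyer}
A1: add {kitchen} — kitchen (Eve) has kitchen→foyer.
A2: add {garage} — garage (Eve) has garage→kitchen.
A3: add {lab} — lab (Eve) has lab→garage.
A4 = A3; e.g. studio (Adam) can still go to hall. Fixed point.
From garage, successor kitchen is in the attractor (rank 1); the other successor studio is not.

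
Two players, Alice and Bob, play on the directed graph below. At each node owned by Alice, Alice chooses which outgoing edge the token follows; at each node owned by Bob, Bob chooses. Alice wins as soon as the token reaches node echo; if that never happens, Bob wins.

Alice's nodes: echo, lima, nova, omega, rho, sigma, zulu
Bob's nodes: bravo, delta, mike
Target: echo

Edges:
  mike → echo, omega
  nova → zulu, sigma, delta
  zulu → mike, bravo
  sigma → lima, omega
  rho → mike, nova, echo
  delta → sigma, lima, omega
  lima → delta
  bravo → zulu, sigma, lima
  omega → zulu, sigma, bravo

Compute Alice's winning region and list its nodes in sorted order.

echo, rho

A0 = {echo}
A1: add {rho} — rho (Alice) has rho→echo.
A2 = A1; e.g. mike (Bob) can still go to omega. Fixed point.
Alice's winning region = {echo, rho}.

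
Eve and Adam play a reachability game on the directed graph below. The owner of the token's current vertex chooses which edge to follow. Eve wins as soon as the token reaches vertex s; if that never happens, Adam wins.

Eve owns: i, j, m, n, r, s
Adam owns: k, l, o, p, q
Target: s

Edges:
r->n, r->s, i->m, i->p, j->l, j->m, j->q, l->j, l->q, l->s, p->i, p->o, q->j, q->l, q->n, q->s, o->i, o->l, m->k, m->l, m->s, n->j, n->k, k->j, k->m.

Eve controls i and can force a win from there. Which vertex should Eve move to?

m

A0 = {s}
A1: add {m, r} — m (Eve) has m→s; r (Eve) has r→s.
A2: add {i, j} — i (Eve) has i→m; j (Eve) has j→m.
A3: add {k, n} — k (Adam): all of {j, m} already in; n (Eve) has n→j.
A4 = A3; e.g. l (Adam) can still go to q. Fixed point.
From i, successor m is in the attractor (rank 1); the other successor p is not.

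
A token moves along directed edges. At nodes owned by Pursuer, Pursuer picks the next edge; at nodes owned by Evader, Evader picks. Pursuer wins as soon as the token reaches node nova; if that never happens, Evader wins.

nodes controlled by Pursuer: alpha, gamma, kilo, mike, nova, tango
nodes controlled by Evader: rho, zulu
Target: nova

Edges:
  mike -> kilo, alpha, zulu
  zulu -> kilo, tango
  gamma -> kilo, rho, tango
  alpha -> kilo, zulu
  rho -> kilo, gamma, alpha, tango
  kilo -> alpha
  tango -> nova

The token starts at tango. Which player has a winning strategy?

Pursuer

A0 = {nova}
A1: add {tango} — tango (Pursuer) has tango→nova.
tango ∈ A1, so Pursuer can force the target.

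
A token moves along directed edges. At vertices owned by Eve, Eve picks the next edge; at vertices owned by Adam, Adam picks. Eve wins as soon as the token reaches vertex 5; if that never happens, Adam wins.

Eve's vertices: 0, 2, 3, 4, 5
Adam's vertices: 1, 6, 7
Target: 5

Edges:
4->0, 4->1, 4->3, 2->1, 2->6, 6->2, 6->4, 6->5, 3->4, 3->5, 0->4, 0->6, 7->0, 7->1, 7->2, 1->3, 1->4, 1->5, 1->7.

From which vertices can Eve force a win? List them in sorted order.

0, 3, 4, 5

A0 = {5}
A1: add {3} — 3 (Eve) has 3→5.
A2: add {4} — 4 (Eve) has 4→3.
A3: add {0} — 0 (Eve) has 0→4.
A4 = A3; e.g. 1 (Adam) can still go to 7. Fixed point.
Eve's winning region = {0, 3, 4, 5}.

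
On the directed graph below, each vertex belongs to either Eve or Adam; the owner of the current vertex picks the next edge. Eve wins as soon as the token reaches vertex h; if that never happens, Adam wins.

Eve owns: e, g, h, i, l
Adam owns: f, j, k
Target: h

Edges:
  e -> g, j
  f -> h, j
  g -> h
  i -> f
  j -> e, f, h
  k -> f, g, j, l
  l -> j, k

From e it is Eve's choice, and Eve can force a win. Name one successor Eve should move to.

g

A0 = {h}
A1: add {g} — g (Eve) has g→h.
A2: add {e} — e (Eve) has e→g.
A3 = A2; e.g. f (Adam) can still go to j. Fixed point.
From e, successor g is in the attractor (rank 1); the other successor j is not.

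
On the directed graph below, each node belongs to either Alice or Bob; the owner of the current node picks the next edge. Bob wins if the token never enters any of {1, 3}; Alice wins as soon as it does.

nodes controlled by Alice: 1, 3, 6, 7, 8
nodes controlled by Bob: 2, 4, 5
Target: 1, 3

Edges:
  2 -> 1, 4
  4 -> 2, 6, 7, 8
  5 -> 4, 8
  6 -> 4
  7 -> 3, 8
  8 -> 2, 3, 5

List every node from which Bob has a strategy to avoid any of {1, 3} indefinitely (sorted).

2, 4, 5, 6

A0 = {1, 3}
A1: add {7, 8} — 7 (Alice) has 7→3; 8 (Alice) has 8→3.
A2 = A1; e.g. 2 (Bob) can still go to 4. Fixed point.
Alice's attractor = {1, 3, 7, 8}; Bob avoids the target exactly from the complement.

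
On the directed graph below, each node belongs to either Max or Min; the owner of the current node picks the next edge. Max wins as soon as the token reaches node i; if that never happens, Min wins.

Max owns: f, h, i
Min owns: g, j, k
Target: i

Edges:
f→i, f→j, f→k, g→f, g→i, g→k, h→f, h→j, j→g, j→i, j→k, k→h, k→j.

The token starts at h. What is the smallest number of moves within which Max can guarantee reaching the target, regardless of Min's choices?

A0 = {i}
A1: add {f} — f (Max) has f→i.
A2: add {h} — h (Max) has h→f.
A3 = A2; e.g. g (Min) can still go to k. Fixed point.
h enters the attractor at level 2, so Max can force the target in 2 moves from there.

2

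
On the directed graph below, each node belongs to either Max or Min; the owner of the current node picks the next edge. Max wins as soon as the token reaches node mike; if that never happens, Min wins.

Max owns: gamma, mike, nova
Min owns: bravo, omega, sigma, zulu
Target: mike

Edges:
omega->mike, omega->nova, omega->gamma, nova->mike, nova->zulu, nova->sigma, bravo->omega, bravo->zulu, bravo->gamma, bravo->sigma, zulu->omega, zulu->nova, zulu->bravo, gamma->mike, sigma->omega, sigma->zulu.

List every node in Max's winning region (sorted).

A0 = {mike}
A1: add {gamma, nova} — nova (Max) has nova→mike; gamma (Max) has gamma→mike.
A2: add {omega} — omega (Min): all of {mike, nova, gamma} already in.
A3 = A2; e.g. bravo (Min) can still go to zulu. Fixed point.
Max's winning region = {gamma, mike, nova, omega}.

gamma, mike, nova, omega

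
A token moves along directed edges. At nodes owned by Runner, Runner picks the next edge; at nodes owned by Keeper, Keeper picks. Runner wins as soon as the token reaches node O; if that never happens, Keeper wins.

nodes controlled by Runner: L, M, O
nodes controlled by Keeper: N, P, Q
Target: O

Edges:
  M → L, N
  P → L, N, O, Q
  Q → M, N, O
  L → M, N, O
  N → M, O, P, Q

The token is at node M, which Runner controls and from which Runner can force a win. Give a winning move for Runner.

A0 = {O}
A1: add {L} — L (Runner) has L→O.
A2: add {M} — M (Runner) has M→L.
A3 = A2; e.g. N (Keeper) can still go to P. Fixed point.
From M, successor L is in the attractor (rank 1); the other successor N is not.

L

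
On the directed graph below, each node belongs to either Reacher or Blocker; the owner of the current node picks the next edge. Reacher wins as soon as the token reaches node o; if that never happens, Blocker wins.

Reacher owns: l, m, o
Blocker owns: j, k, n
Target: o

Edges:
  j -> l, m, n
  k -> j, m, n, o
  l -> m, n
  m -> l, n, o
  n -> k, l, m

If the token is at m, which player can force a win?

A0 = {o}
A1: add {m} — m (Reacher) has m→o.
m ∈ A1, so Reacher can force the target.

Reacher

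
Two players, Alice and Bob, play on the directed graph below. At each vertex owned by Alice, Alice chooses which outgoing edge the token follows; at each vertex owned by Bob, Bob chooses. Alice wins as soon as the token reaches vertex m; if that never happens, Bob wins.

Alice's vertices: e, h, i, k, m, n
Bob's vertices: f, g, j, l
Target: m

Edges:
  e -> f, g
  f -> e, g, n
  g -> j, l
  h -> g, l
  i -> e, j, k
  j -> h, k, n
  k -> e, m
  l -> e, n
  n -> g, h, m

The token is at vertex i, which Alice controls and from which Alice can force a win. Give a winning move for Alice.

A0 = {m}
A1: add {k, n} — k (Alice) has k→m; n (Alice) has n→m.
A2: add {i} — i (Alice) has i→k.
A3 = A2; e.g. e (Alice) has no edge into A2. Fixed point.
From i, successor k is in the attractor (rank 1); the other successors e, j are not.

k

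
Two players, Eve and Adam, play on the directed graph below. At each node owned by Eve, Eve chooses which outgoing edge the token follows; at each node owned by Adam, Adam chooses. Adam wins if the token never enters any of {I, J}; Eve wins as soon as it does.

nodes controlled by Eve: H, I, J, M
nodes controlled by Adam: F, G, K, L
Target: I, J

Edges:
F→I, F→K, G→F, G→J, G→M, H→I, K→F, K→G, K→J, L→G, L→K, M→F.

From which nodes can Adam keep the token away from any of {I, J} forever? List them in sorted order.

F, G, K, L, M

A0 = {I, J}
A1: add {H} — H (Eve) has H→I.
A2 = A1; e.g. F (Adam) can still go to K. Fixed point.
Eve's attractor = {H, I, J}; Adam avoids the target exactly from the complement.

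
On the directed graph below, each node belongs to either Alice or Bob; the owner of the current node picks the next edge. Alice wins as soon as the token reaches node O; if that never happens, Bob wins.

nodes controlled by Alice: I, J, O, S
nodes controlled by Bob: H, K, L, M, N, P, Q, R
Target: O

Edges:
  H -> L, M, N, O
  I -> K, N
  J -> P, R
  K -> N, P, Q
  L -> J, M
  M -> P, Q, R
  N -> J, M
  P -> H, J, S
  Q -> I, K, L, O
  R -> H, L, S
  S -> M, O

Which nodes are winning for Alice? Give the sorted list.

O, S

A0 = {O}
A1: add {S} — S (Alice) has S→O.
A2 = A1; e.g. H (Bob) can still go to L. Fixed point.
Alice's winning region = {O, S}.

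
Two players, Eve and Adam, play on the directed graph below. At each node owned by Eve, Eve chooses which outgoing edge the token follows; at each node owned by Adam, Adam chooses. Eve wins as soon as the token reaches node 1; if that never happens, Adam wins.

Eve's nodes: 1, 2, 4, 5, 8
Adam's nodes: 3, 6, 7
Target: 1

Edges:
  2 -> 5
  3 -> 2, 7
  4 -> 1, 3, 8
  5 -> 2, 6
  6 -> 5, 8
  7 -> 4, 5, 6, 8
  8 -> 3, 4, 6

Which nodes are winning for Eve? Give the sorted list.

1, 4, 8

A0 = {1}
A1: add {4} — 4 (Eve) has 4→1.
A2: add {8} — 8 (Eve) has 8→4.
A3 = A2; e.g. 2 (Eve) has no edge into A2. Fixed point.
Eve's winning region = {1, 4, 8}.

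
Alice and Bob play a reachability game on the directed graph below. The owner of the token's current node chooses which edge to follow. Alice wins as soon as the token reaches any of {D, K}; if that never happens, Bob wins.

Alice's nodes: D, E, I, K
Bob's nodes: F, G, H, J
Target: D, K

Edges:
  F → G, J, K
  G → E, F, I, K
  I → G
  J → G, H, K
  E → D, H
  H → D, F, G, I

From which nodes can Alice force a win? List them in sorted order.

D, E, K

A0 = {D, K}
A1: add {E} — E (Alice) has E→D.
A2 = A1; e.g. F (Bob) can still go to G. Fixed point.
Alice's winning region = {D, E, K}.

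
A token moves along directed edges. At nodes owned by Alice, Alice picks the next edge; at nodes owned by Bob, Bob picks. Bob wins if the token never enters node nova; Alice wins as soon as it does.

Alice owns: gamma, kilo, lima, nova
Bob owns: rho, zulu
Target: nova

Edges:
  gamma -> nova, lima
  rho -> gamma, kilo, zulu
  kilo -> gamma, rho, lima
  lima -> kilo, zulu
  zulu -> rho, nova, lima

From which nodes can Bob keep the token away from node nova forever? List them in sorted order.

A0 = {nova}
A1: add {gamma} — gamma (Alice) has gamma→nova.
A2: add {kilo} — kilo (Alice) has kilo→gamma.
A3: add {lima} — lima (Alice) has lima→kilo.
A4 = A3; e.g. rho (Bob) can still go to zulu. Fixed point.
Alice's attractor = {gamma, kilo, lima, nova}; Bob avoids the target exactly from the complement.

rho, zulu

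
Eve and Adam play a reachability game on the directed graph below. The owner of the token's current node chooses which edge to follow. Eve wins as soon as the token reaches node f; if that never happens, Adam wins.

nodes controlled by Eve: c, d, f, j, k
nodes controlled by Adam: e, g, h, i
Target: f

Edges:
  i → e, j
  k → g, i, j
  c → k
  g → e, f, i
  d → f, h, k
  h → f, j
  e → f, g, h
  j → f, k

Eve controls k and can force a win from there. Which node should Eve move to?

j

A0 = {f}
A1: add {d, j} — d (Eve) has d→f; j (Eve) has j→f.
A2: add {h, k} — h (Adam): all of {f, j} already in; k (Eve) has k→j.
A3: add {c} — c (Eve) has c→k.
A4 = A3; e.g. e (Adam) can still go to g. Fixed point.
From k, successor j is in the attractor (rank 1); the other successors g, i are not.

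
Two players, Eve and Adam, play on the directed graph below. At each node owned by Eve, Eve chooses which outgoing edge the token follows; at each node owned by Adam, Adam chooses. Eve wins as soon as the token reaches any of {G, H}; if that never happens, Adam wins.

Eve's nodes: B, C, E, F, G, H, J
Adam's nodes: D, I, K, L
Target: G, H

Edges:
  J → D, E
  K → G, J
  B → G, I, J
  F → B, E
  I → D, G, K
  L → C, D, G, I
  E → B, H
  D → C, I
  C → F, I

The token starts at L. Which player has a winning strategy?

A0 = {G, H}
A1: add {B, E} — B (Eve) has B→G; E (Eve) has E→H.
A2: add {F, J} — F (Eve) has F→B; J (Eve) has J→E.
A3: add {C, K} — C (Eve) has C→F; K (Adam): all of {G, J} already in.
A4 = A3; e.g. D (Adam) can still go to I. Fixed point.
L never enters the attractor, so Adam can avoid the target forever.

Adam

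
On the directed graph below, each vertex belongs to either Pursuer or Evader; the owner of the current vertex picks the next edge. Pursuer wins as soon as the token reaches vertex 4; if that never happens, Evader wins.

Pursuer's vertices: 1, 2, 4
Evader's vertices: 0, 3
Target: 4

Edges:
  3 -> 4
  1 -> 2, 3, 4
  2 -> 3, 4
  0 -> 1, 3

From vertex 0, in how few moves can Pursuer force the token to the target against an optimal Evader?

A0 = {4}
A1: add {1, 2, 3} — 1 (Pursuer) has 1→4; 2 (Pursuer) has 2→4; 3 (Evader): all of {4} already in.
A2: add {0} — 0 (Evader): all of {1, 3} already in.
A2 = all vertices. Fixed point.
0 enters the attractor at level 2, so Pursuer can force the target in 2 moves from there.

2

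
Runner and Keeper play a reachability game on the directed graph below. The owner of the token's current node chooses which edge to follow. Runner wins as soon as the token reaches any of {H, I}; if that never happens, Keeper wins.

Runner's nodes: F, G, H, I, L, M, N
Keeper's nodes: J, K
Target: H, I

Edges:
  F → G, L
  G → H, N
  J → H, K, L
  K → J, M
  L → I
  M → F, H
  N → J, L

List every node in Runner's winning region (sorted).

A0 = {H, I}
A1: add {G, L, M} — G (Runner) has G→H; L (Runner) has L→I; M (Runner) has M→H.
A2: add {F, N} — F (Runner) has F→G; N (Runner) has N→L.
A3 = A2; e.g. J (Keeper) can still go to K. Fixed point.
Runner's winning region = {F, G, H, I, L, M, N}.

F, G, H, I, L, M, N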